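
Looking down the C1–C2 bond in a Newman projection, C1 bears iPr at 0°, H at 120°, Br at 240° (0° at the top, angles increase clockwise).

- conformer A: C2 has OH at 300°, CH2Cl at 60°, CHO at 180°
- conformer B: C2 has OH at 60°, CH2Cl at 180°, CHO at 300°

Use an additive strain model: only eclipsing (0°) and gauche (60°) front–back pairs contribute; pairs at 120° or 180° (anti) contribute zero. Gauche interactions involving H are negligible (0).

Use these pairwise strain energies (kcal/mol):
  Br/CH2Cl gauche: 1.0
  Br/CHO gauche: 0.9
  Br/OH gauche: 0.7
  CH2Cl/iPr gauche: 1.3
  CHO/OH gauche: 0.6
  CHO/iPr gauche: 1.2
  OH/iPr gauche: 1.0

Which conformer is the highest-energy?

B

A (staggered): iPr–OH gauche, iPr–CH2Cl gauche, Br–OH gauche, Br–CHO gauche; 1.0 + 1.3 + 0.7 + 0.9 = 3.9 kcal/mol.
B (staggered): iPr–OH gauche, iPr–CHO gauche, Br–CH2Cl gauche, Br–CHO gauche; 1.0 + 1.2 + 1.0 + 0.9 = 4.1 kcal/mol.
B has the highest total (4.1 kcal/mol).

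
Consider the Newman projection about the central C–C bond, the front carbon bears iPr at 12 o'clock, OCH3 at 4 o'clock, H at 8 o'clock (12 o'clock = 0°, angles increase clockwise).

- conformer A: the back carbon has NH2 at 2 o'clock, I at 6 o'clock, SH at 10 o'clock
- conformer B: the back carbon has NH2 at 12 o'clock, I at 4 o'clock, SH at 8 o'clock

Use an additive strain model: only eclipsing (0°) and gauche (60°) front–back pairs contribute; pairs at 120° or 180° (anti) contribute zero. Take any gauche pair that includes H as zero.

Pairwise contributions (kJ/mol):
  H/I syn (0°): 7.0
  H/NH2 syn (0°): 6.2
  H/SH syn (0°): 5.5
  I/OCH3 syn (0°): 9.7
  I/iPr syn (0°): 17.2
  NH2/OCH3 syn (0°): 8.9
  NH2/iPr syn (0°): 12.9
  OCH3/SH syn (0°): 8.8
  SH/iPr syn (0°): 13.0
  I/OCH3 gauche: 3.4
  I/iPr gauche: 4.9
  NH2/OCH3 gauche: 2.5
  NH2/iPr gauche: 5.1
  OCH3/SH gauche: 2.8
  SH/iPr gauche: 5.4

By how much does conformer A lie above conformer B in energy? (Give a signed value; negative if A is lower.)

-11.7 kJ/mol

A is staggered. iPr at 0° is gauche with NH2 at 60° (5.1); iPr at 0° is gauche with SH at 300° (5.4); OCH3 at 120° is gauche with NH2 at 60° (2.5); OCH3 at 120° is gauche with I at 180° (3.4). Total 16.4 kJ/mol.
B is eclipsed. iPr at 0° is eclipsed with NH2 at 0° (12.9); OCH3 at 120° is eclipsed with I at 120° (9.7); H at 240° is eclipsed with SH at 240° (5.5). Total 28.1 kJ/mol.
E(A) − E(B) = 16.4 − 28.1 = -11.7 kJ/mol.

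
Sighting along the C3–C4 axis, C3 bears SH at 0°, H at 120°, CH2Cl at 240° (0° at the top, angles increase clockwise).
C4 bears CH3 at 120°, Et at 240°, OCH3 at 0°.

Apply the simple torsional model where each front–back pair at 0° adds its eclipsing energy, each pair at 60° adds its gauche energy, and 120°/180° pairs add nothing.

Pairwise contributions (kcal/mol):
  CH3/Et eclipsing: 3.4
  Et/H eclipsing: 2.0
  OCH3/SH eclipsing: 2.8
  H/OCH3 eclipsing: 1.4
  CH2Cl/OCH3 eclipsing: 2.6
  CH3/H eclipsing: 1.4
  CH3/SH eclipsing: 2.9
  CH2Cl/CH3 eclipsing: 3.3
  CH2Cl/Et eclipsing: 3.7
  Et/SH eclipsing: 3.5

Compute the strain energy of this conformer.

This conformer is eclipsed. SH at 0° is eclipsed with OCH3 at 0° (2.8); H at 120° is eclipsed with CH3 at 120° (1.4); CH2Cl at 240° is eclipsed with Et at 240° (3.7). Total 7.9 kcal/mol.

7.9 kcal/mol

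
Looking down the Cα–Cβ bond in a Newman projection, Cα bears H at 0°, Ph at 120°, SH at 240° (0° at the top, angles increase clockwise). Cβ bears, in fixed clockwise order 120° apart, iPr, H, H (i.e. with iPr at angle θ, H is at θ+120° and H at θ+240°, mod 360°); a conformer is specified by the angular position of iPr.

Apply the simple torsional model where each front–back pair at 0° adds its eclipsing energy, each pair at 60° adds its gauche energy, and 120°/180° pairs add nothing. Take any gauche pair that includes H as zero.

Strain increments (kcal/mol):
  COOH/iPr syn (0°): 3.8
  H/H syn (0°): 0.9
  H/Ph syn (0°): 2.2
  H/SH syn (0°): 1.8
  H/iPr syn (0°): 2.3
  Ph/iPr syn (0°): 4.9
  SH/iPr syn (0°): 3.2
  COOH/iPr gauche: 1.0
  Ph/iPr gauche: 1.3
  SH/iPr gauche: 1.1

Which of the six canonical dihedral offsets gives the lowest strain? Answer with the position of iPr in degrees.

300°

iPr at 0° is eclipsed. H at 0° is eclipsed with iPr at 0° (2.3); Ph at 120° is eclipsed with H at 120° (2.2); SH at 240° is eclipsed with H at 240° (1.8). Total 6.3 kcal/mol.
iPr at 60° is staggered. Ph at 120° is gauche with iPr at 60° (1.3). Total 1.3 kcal/mol.
iPr at 120° is eclipsed. H at 0° is eclipsed with H at 0° (0.9); Ph at 120° is eclipsed with iPr at 120° (4.9); SH at 240° is eclipsed with H at 240° (1.8). Total 7.6 kcal/mol.
iPr at 180° is staggered. Ph at 120° is gauche with iPr at 180° (1.3); SH at 240° is gauche with iPr at 180° (1.1). Total 2.4 kcal/mol.
iPr at 240° is eclipsed. H at 0° is eclipsed with H at 0° (0.9); Ph at 120° is eclipsed with H at 120° (2.2); SH at 240° is eclipsed with iPr at 240° (3.2). Total 6.3 kcal/mol.
iPr at 300° is staggered. SH at 240° is gauche with iPr at 300° (1.1). Total 1.1 kcal/mol.
The minimum (1.1 kcal/mol) occurs with iPr at 300°.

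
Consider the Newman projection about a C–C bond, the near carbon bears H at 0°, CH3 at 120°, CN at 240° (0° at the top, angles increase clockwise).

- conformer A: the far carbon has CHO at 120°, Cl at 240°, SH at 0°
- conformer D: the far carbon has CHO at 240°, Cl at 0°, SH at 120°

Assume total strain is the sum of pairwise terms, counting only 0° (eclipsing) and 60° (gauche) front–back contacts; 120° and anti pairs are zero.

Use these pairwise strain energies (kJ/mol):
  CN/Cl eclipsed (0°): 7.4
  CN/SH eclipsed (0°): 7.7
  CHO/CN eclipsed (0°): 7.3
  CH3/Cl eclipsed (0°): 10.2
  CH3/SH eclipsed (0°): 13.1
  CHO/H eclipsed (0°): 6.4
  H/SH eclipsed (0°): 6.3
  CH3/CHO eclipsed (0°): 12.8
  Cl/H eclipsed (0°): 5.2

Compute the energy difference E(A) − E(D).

+0.9 kJ/mol

A (eclipsed): H(0°)/SH(0°) eclipsed 6.3; CH3(120°)/CHO(120°) eclipsed 12.8; CN(240°)/Cl(240°) eclipsed 7.4 → 26.5 kJ/mol.
D (eclipsed): H(0°)/Cl(0°) eclipsed 5.2; CH3(120°)/SH(120°) eclipsed 13.1; CN(240°)/CHO(240°) eclipsed 7.3 → 25.6 kJ/mol.
E(A) − E(D) = 26.5 − 25.6 = +0.9 kJ/mol.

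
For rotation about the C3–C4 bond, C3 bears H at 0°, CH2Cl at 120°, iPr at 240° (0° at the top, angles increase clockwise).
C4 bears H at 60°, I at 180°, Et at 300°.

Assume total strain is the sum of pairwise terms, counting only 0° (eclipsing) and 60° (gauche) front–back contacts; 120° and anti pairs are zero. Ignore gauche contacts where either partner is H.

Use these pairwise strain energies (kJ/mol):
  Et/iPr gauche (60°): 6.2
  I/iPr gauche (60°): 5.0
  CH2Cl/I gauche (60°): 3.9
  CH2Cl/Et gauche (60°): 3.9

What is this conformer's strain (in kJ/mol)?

15.1 kJ/mol

This conformer (staggered): CH2Cl–I gauche, iPr–I gauche, iPr–Et gauche; 3.9 + 5.0 + 6.2 = 15.1 kJ/mol.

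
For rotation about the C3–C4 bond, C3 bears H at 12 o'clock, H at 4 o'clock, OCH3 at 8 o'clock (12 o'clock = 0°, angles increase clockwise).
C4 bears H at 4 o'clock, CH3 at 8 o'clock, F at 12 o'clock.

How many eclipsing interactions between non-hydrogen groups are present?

1

Non-H eclipsing pairs: OCH3(240°)/CH3(240°) — 1 interaction.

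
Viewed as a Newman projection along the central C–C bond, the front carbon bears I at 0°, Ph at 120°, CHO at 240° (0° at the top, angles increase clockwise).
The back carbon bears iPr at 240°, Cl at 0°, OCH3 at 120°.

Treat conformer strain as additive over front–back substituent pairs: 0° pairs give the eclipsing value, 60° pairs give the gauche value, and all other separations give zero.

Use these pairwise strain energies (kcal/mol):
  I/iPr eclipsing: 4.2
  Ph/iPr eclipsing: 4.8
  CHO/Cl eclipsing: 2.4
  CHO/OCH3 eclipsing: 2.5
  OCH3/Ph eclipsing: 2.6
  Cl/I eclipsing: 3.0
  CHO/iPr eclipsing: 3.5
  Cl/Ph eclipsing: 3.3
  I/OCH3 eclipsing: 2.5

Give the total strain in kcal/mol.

9.1 kcal/mol

This conformer (eclipsed): I–Cl eclipsed, Ph–OCH3 eclipsed, CHO–iPr eclipsed; 3.0 + 2.6 + 3.5 = 9.1 kcal/mol.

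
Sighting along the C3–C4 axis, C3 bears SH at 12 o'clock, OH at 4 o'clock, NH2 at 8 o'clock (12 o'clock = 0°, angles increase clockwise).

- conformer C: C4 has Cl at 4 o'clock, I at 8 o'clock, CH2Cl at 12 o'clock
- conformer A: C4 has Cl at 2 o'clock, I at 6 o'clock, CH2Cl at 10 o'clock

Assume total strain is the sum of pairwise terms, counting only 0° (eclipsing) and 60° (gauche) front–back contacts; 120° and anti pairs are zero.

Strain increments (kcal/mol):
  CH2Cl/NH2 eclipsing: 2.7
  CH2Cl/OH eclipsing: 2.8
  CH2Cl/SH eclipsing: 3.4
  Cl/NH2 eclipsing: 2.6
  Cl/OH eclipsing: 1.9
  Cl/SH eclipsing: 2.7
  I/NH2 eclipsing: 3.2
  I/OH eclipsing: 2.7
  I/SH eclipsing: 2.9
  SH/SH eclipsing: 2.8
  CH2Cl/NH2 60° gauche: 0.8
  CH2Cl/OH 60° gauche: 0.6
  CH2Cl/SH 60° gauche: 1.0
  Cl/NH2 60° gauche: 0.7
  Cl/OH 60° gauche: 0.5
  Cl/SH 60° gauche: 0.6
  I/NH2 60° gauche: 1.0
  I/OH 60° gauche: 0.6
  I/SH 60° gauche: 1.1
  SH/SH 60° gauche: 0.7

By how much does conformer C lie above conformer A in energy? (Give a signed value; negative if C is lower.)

C (eclipsed): SH(0°)/CH2Cl(0°) eclipsed 3.4; OH(120°)/Cl(120°) eclipsed 1.9; NH2(240°)/I(240°) eclipsed 3.2 → 8.5 kcal/mol.
A (staggered): SH(0°)/Cl(60°) gauche 0.6; SH(0°)/CH2Cl(300°) gauche 1.0; OH(120°)/Cl(60°) gauche 0.5; OH(120°)/I(180°) gauche 0.6; NH2(240°)/I(180°) gauche 1.0; NH2(240°)/CH2Cl(300°) gauche 0.8 → 4.5 kcal/mol.
E(C) − E(A) = 8.5 − 4.5 = +4.0 kcal/mol.

+4.0 kcal/mol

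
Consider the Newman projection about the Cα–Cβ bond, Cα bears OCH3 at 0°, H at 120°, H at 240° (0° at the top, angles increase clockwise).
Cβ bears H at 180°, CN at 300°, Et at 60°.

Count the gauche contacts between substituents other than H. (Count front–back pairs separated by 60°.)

2

Non-H gauche pairs: OCH3(0°)/CN(300°); OCH3(0°)/Et(60°) — 2 interactions.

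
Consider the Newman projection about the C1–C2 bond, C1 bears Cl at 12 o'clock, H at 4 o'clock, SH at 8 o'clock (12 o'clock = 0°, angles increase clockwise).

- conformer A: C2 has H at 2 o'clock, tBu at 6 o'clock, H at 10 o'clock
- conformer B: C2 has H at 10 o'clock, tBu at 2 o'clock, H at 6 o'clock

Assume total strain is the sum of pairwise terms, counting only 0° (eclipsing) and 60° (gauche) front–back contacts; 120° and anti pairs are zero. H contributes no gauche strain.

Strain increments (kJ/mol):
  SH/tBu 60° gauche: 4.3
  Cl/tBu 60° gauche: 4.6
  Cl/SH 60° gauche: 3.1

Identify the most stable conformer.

A (staggered): SH–tBu gauche; 4.3 = 4.3 kJ/mol.
B (staggered): Cl–tBu gauche; 4.6 = 4.6 kJ/mol.
A has the lowest total (4.3 kJ/mol).

A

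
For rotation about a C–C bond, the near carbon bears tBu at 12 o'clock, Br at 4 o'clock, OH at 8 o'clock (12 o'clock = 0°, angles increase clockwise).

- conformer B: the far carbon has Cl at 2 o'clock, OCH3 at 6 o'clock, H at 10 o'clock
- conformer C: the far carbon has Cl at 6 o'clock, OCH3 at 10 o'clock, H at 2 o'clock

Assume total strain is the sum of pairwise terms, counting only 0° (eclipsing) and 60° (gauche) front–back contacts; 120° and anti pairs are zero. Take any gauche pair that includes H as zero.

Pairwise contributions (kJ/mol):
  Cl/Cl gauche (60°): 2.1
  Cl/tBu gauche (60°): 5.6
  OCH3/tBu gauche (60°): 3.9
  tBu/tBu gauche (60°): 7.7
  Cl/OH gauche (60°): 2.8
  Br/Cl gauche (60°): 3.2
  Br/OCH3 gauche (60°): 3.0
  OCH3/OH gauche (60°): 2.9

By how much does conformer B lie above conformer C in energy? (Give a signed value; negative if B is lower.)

+1.9 kJ/mol

B (staggered): tBu–Cl gauche, Br–Cl gauche, Br–OCH3 gauche, OH–OCH3 gauche; 5.6 + 3.2 + 3.0 + 2.9 = 14.7 kJ/mol.
C (staggered): tBu–OCH3 gauche, Br–Cl gauche, OH–Cl gauche, OH–OCH3 gauche; 3.9 + 3.2 + 2.8 + 2.9 = 12.8 kJ/mol.
E(B) − E(C) = 14.7 − 12.8 = +1.9 kJ/mol.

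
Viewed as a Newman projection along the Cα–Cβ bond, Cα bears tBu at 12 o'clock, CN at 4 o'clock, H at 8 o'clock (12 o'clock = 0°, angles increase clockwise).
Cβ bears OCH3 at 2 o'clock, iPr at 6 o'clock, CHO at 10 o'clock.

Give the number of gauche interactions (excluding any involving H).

Non-H gauche pairs: tBu(0°)/OCH3(60°); tBu(0°)/CHO(300°); CN(120°)/OCH3(60°); CN(120°)/iPr(180°) — 4 interactions.

4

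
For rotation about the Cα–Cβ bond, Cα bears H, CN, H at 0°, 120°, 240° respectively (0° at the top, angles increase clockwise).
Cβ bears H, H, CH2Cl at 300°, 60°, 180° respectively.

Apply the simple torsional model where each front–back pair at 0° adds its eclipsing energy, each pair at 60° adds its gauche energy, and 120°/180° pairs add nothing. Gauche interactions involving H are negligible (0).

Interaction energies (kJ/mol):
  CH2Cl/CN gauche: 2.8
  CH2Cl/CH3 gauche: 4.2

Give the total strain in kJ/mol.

This conformer is staggered. CN at 120° is gauche with CH2Cl at 180° (2.8). Total 2.8 kJ/mol.

2.8 kJ/mol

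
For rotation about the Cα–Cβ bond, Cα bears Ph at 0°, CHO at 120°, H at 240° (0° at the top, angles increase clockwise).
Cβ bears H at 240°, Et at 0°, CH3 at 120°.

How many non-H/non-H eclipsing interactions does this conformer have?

Non-H eclipsing pairs: Ph(0°)/Et(0°); CHO(120°)/CH3(120°) — 2 interactions.

2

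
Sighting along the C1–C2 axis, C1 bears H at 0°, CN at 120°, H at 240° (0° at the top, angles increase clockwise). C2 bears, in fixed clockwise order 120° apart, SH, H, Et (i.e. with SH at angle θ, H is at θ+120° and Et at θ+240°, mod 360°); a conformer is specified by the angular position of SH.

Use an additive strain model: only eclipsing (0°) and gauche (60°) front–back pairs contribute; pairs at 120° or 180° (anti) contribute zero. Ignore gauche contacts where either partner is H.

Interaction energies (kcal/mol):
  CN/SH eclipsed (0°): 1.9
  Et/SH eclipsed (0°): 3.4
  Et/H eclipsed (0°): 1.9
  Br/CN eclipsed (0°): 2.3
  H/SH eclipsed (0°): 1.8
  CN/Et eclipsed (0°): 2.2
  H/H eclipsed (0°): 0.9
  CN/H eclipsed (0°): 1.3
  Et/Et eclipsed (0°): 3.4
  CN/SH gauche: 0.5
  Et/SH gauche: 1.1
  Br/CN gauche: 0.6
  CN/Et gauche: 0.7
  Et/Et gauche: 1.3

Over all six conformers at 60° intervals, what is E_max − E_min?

SH at 0° is eclipsed. H at 0° is eclipsed with SH at 0° (1.8); CN at 120° is eclipsed with H at 120° (1.3); H at 240° is eclipsed with Et at 240° (1.9). Total 5.0 kcal/mol.
SH at 60° is staggered. CN at 120° is gauche with SH at 60° (0.5). Total 0.5 kcal/mol.
SH at 120° is eclipsed. H at 0° is eclipsed with Et at 0° (1.9); CN at 120° is eclipsed with SH at 120° (1.9); H at 240° is eclipsed with H at 240° (0.9). Total 4.7 kcal/mol.
SH at 180° is staggered. CN at 120° is gauche with SH at 180° (0.5); CN at 120° is gauche with Et at 60° (0.7). Total 1.2 kcal/mol.
SH at 240° is eclipsed. H at 0° is eclipsed with H at 0° (0.9); CN at 120° is eclipsed with Et at 120° (2.2); H at 240° is eclipsed with SH at 240° (1.8). Total 4.9 kcal/mol.
SH at 300° is staggered. CN at 120° is gauche with Et at 180° (0.7). Total 0.7 kcal/mol.
Max at 0° (5.0 kcal/mol), min at 60° (0.5 kcal/mol); barrier = 4.5 kcal/mol.

4.5 kcal/mol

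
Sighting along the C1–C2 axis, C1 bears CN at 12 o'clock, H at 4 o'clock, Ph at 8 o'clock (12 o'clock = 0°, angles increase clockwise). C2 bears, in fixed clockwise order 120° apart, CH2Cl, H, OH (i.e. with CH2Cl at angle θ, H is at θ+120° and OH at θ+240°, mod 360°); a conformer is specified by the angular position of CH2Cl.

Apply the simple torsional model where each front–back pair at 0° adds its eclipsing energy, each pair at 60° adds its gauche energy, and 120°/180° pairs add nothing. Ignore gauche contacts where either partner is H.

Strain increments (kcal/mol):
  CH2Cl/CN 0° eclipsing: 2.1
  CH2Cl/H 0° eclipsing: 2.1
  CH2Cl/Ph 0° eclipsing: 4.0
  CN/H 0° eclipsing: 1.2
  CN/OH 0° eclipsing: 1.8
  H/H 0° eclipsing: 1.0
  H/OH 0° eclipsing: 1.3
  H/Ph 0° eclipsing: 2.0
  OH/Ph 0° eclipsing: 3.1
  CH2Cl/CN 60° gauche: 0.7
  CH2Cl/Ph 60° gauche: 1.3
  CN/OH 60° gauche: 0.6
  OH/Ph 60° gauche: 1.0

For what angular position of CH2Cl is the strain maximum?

240°

CH2Cl at 0° (eclipsed): CN–CH2Cl eclipsed, H–H eclipsed, Ph–OH eclipsed; 2.1 + 1.0 + 3.1 = 6.2 kcal/mol.
CH2Cl at 60° (staggered): CN–CH2Cl gauche, CN–OH gauche, Ph–OH gauche; 0.7 + 0.6 + 1.0 = 2.3 kcal/mol.
CH2Cl at 120° (eclipsed): CN–OH eclipsed, H–CH2Cl eclipsed, Ph–H eclipsed; 1.8 + 2.1 + 2.0 = 5.9 kcal/mol.
CH2Cl at 180° (staggered): CN–OH gauche, Ph–CH2Cl gauche; 0.6 + 1.3 = 1.9 kcal/mol.
CH2Cl at 240° (eclipsed): CN–H eclipsed, H–OH eclipsed, Ph–CH2Cl eclipsed; 1.2 + 1.3 + 4.0 = 6.5 kcal/mol.
CH2Cl at 300° (staggered): CN–CH2Cl gauche, Ph–CH2Cl gauche, Ph–OH gauche; 0.7 + 1.3 + 1.0 = 3.0 kcal/mol.
The maximum (6.5 kcal/mol) occurs with CH2Cl at 240°.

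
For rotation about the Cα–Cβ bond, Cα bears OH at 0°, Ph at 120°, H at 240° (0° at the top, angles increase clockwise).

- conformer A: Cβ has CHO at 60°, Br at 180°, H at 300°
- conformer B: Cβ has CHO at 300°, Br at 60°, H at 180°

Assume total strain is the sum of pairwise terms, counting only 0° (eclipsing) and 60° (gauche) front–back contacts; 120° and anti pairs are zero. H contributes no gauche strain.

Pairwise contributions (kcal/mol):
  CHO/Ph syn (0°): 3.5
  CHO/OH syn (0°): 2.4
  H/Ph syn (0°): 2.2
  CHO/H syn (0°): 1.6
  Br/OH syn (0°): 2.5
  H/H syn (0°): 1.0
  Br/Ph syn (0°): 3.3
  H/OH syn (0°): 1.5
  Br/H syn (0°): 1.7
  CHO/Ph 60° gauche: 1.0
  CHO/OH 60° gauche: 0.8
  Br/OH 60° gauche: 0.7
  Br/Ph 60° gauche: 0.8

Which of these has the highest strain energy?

A (staggered): OH–CHO gauche, Ph–CHO gauche, Ph–Br gauche; 0.8 + 1.0 + 0.8 = 2.6 kcal/mol.
B (staggered): OH–CHO gauche, OH–Br gauche, Ph–Br gauche; 0.8 + 0.7 + 0.8 = 2.3 kcal/mol.
A has the highest total (2.6 kcal/mol).

A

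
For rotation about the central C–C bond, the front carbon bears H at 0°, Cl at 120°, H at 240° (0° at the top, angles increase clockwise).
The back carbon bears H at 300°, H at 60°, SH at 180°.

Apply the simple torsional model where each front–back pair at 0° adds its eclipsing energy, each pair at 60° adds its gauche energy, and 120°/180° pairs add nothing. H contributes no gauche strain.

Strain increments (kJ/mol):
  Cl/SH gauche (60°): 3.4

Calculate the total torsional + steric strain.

3.4 kJ/mol

This conformer (staggered): Cl–SH gauche; 3.4 = 3.4 kJ/mol.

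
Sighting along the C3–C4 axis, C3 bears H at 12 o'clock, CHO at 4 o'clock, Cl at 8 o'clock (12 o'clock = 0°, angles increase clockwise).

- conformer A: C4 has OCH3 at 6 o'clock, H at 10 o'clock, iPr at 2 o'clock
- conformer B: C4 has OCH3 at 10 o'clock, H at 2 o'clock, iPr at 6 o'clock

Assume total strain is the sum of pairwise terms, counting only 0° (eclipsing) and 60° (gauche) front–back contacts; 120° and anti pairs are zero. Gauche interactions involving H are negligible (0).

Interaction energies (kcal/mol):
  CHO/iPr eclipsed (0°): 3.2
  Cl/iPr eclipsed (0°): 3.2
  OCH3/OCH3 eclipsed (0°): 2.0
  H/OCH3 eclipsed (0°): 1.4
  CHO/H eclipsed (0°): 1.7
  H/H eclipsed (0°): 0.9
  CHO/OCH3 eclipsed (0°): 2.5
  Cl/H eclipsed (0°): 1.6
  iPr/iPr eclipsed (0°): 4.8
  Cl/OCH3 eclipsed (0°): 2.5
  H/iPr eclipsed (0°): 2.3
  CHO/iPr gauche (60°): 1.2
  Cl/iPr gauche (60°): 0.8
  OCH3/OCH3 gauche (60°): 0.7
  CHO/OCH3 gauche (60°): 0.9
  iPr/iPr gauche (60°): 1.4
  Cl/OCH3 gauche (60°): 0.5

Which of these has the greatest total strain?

A (staggered): CHO–OCH3 gauche, CHO–iPr gauche, Cl–OCH3 gauche; 0.9 + 1.2 + 0.5 = 2.6 kcal/mol.
B (staggered): CHO–iPr gauche, Cl–OCH3 gauche, Cl–iPr gauche; 1.2 + 0.5 + 0.8 = 2.5 kcal/mol.
A has the highest total (2.6 kcal/mol).

A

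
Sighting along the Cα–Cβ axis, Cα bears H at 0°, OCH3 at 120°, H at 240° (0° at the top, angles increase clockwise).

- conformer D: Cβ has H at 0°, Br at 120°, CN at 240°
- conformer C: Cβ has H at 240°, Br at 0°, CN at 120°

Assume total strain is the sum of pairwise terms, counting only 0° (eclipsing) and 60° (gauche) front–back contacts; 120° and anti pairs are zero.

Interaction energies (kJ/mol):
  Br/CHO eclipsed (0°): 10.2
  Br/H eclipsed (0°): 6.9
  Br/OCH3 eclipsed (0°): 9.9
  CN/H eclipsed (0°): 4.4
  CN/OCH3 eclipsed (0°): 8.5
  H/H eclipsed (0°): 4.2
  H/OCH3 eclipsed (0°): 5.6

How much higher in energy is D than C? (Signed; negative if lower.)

-1.1 kJ/mol

D is eclipsed. H at 0° is eclipsed with H at 0° (4.2); OCH3 at 120° is eclipsed with Br at 120° (9.9); H at 240° is eclipsed with CN at 240° (4.4). Total 18.5 kJ/mol.
C is eclipsed. H at 0° is eclipsed with Br at 0° (6.9); OCH3 at 120° is eclipsed with CN at 120° (8.5); H at 240° is eclipsed with H at 240° (4.2). Total 19.6 kJ/mol.
E(D) − E(C) = 18.5 − 19.6 = -1.1 kJ/mol.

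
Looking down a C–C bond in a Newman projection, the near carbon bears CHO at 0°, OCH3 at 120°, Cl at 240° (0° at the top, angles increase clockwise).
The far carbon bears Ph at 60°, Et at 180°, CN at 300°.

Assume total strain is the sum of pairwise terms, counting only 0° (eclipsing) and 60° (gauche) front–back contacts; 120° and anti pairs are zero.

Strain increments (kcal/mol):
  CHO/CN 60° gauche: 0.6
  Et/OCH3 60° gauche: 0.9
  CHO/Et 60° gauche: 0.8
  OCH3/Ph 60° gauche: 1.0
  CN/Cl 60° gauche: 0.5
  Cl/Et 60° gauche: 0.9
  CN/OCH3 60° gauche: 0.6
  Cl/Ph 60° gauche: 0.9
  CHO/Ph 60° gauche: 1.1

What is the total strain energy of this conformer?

This conformer (staggered): CHO–Ph gauche, CHO–CN gauche, OCH3–Ph gauche, OCH3–Et gauche, Cl–Et gauche, Cl–CN gauche; 1.1 + 0.6 + 1.0 + 0.9 + 0.9 + 0.5 = 5.0 kcal/mol.

5.0 kcal/mol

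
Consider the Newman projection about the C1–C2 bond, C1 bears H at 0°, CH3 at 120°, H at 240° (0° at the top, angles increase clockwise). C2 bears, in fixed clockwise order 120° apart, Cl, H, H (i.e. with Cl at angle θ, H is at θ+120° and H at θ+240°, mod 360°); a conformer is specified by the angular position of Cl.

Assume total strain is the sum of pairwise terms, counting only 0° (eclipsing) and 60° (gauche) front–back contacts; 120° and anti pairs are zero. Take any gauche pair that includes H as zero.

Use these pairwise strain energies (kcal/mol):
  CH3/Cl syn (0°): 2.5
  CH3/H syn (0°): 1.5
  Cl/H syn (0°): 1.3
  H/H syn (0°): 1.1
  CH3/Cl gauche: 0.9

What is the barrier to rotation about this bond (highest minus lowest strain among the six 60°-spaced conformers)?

4.7 kcal/mol

Cl at 0° (eclipsed): H–Cl eclipsed, CH3–H eclipsed, H–H eclipsed; 1.3 + 1.5 + 1.1 = 3.9 kcal/mol.
Cl at 60° (staggered): CH3–Cl gauche; 0.9 = 0.9 kcal/mol.
Cl at 120° (eclipsed): H–H eclipsed, CH3–Cl eclipsed, H–H eclipsed; 1.1 + 2.5 + 1.1 = 4.7 kcal/mol.
Cl at 180° (staggered): CH3–Cl gauche; 0.9 = 0.9 kcal/mol.
Cl at 240° (eclipsed): H–H eclipsed, CH3–H eclipsed, H–Cl eclipsed; 1.1 + 1.5 + 1.3 = 3.9 kcal/mol.
Cl at 300° (staggered): no non-H gauche contacts → 0.0 kcal/mol.
Max at 120° (4.7 kcal/mol), min at 300° (0.0 kcal/mol); barrier = 4.7 kcal/mol.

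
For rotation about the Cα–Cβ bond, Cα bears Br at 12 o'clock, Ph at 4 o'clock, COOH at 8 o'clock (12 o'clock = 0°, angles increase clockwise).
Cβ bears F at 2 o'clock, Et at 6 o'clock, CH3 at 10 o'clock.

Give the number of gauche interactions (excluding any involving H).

6

Non-H gauche pairs: Br(0°)/F(60°); Br(0°)/CH3(300°); Ph(120°)/F(60°); Ph(120°)/Et(180°); COOH(240°)/Et(180°); COOH(240°)/CH3(300°) — 6 interactions.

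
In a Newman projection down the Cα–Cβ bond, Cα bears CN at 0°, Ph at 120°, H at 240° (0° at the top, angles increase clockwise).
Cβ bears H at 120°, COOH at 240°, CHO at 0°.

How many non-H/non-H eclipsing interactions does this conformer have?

Non-H eclipsing pairs: CN(0°)/CHO(0°) — 1 interaction.

1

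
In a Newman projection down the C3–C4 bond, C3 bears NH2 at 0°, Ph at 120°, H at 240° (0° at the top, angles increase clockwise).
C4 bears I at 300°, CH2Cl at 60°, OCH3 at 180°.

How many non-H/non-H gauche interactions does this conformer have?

4

Non-H gauche pairs: NH2(0°)/I(300°); NH2(0°)/CH2Cl(60°); Ph(120°)/CH2Cl(60°); Ph(120°)/OCH3(180°) — 4 interactions.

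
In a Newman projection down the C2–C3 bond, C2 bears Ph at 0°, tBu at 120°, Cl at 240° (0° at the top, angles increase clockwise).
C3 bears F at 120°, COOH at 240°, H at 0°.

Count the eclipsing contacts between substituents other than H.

2

Non-H eclipsing pairs: tBu(120°)/F(120°); Cl(240°)/COOH(240°) — 2 interactions.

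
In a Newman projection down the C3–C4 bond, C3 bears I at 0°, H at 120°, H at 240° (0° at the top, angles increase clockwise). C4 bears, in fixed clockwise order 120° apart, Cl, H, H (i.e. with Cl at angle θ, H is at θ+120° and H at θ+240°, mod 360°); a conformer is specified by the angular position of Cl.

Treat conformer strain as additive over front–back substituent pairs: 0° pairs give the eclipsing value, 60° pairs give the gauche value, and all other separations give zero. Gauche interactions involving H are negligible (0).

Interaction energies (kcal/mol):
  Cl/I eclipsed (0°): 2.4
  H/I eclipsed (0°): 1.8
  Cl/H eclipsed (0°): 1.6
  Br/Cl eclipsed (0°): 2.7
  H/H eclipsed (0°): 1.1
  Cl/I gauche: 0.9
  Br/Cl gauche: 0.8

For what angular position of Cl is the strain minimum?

Cl at 0° is eclipsed. I at 0° is eclipsed with Cl at 0° (2.4); H at 120° is eclipsed with H at 120° (1.1); H at 240° is eclipsed with H at 240° (1.1). Total 4.6 kcal/mol.
Cl at 60° is staggered. I at 0° is gauche with Cl at 60° (0.9). Total 0.9 kcal/mol.
Cl at 120° is eclipsed. I at 0° is eclipsed with H at 0° (1.8); H at 120° is eclipsed with Cl at 120° (1.6); H at 240° is eclipsed with H at 240° (1.1). Total 4.5 kcal/mol.
Cl at 180° (staggered): no non-H gauche contacts → 0.0 kcal/mol.
Cl at 240° is eclipsed. I at 0° is eclipsed with H at 0° (1.8); H at 120° is eclipsed with H at 120° (1.1); H at 240° is eclipsed with Cl at 240° (1.6). Total 4.5 kcal/mol.
Cl at 300° is staggered. I at 0° is gauche with Cl at 300° (0.9). Total 0.9 kcal/mol.
The minimum (0.0 kcal/mol) occurs with Cl at 180°.

180°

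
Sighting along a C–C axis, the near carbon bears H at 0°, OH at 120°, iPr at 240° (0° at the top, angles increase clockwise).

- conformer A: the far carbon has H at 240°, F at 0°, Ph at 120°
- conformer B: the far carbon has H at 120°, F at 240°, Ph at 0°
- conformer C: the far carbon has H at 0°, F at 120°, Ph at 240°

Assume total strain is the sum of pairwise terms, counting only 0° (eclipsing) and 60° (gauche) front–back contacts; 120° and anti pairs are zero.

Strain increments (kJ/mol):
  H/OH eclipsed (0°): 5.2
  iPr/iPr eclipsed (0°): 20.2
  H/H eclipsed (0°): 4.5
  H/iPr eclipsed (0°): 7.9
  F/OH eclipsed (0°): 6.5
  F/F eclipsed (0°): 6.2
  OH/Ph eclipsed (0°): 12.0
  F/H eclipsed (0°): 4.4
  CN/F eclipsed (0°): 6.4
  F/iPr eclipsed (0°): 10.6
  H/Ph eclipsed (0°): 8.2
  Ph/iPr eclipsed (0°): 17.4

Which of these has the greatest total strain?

A (eclipsed): H–F eclipsed, OH–Ph eclipsed, iPr–H eclipsed; 4.4 + 12.0 + 7.9 = 24.3 kJ/mol.
B (eclipsed): H–Ph eclipsed, OH–H eclipsed, iPr–F eclipsed; 8.2 + 5.2 + 10.6 = 24.0 kJ/mol.
C (eclipsed): H–H eclipsed, OH–F eclipsed, iPr–Ph eclipsed; 4.5 + 6.5 + 17.4 = 28.4 kJ/mol.
C has the highest total (28.4 kJ/mol).

C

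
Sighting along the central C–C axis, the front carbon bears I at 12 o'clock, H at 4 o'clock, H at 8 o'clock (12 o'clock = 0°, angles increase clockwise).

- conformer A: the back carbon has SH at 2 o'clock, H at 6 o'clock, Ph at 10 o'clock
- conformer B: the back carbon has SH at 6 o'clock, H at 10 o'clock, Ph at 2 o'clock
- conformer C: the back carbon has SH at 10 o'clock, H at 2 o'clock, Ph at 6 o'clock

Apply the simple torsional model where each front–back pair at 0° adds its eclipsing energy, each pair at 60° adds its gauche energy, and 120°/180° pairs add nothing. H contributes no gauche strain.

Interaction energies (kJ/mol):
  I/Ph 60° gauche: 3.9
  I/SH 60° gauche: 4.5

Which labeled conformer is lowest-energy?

A (staggered): I(0°)/SH(60°) gauche 4.5; I(0°)/Ph(300°) gauche 3.9 → 8.4 kJ/mol.
B (staggered): I(0°)/Ph(60°) gauche 3.9 → 3.9 kJ/mol.
C (staggered): I(0°)/SH(300°) gauche 4.5 → 4.5 kJ/mol.
B has the lowest total (3.9 kJ/mol).

B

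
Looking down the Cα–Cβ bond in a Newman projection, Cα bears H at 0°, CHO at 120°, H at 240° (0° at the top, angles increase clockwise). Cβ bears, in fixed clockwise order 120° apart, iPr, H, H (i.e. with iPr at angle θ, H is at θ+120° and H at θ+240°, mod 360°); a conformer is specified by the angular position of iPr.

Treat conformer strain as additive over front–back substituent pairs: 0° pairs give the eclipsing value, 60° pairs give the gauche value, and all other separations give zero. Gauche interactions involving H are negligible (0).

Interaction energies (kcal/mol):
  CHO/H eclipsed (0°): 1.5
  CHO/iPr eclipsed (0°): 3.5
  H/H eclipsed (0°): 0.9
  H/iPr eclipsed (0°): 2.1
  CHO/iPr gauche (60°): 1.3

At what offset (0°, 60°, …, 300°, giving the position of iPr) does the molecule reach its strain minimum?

iPr at 0° is eclipsed. H at 0° is eclipsed with iPr at 0° (2.1); CHO at 120° is eclipsed with H at 120° (1.5); H at 240° is eclipsed with H at 240° (0.9). Total 4.5 kcal/mol.
iPr at 60° is staggered. CHO at 120° is gauche with iPr at 60° (1.3). Total 1.3 kcal/mol.
iPr at 120° is eclipsed. H at 0° is eclipsed with H at 0° (0.9); CHO at 120° is eclipsed with iPr at 120° (3.5); H at 240° is eclipsed with H at 240° (0.9). Total 5.3 kcal/mol.
iPr at 180° is staggered. CHO at 120° is gauche with iPr at 180° (1.3). Total 1.3 kcal/mol.
iPr at 240° is eclipsed. H at 0° is eclipsed with H at 0° (0.9); CHO at 120° is eclipsed with H at 120° (1.5); H at 240° is eclipsed with iPr at 240° (2.1). Total 4.5 kcal/mol.
iPr at 300° (staggered): no non-H gauche contacts → 0.0 kcal/mol.
The minimum (0.0 kcal/mol) occurs with iPr at 300°.

300°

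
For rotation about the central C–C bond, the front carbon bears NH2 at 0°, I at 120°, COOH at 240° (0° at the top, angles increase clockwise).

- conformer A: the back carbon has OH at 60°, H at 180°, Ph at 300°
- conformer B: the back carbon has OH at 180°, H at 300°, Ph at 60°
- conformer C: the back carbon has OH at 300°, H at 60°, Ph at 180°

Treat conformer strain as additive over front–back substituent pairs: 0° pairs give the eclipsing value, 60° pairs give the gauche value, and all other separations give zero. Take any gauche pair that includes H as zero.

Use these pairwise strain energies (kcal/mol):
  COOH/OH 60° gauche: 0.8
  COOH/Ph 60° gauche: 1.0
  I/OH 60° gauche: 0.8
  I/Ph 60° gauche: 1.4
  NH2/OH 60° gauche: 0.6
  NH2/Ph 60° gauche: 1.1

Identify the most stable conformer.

A

A (staggered): NH2–OH gauche, NH2–Ph gauche, I–OH gauche, COOH–Ph gauche; 0.6 + 1.1 + 0.8 + 1.0 = 3.5 kcal/mol.
B (staggered): NH2–Ph gauche, I–OH gauche, I–Ph gauche, COOH–OH gauche; 1.1 + 0.8 + 1.4 + 0.8 = 4.1 kcal/mol.
C (staggered): NH2–OH gauche, I–Ph gauche, COOH–OH gauche, COOH–Ph gauche; 0.6 + 1.4 + 0.8 + 1.0 = 3.8 kcal/mol.
A has the lowest total (3.5 kcal/mol).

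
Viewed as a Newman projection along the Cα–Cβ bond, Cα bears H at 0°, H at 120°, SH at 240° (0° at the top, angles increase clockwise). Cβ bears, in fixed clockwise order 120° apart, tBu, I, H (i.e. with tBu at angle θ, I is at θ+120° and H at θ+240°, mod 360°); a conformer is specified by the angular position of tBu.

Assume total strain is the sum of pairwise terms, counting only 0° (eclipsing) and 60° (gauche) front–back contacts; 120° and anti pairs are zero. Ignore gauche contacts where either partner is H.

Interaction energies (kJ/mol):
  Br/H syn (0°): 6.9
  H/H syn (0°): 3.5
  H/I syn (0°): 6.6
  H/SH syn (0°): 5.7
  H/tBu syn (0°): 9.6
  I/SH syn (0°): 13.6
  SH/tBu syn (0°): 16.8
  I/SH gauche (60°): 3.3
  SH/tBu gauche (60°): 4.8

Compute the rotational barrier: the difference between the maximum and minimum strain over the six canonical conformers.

23.6 kJ/mol

tBu at 0° (eclipsed): H–tBu eclipsed, H–I eclipsed, SH–H eclipsed; 9.6 + 6.6 + 5.7 = 21.9 kJ/mol.
tBu at 60° (staggered): SH–I gauche; 3.3 = 3.3 kJ/mol.
tBu at 120° (eclipsed): H–H eclipsed, H–tBu eclipsed, SH–I eclipsed; 3.5 + 9.6 + 13.6 = 26.7 kJ/mol.
tBu at 180° (staggered): SH–tBu gauche, SH–I gauche; 4.8 + 3.3 = 8.1 kJ/mol.
tBu at 240° (eclipsed): H–I eclipsed, H–H eclipsed, SH–tBu eclipsed; 6.6 + 3.5 + 16.8 = 26.9 kJ/mol.
tBu at 300° (staggered): SH–tBu gauche; 4.8 = 4.8 kJ/mol.
Max at 240° (26.9 kJ/mol), min at 60° (3.3 kJ/mol); barrier = 23.6 kJ/mol.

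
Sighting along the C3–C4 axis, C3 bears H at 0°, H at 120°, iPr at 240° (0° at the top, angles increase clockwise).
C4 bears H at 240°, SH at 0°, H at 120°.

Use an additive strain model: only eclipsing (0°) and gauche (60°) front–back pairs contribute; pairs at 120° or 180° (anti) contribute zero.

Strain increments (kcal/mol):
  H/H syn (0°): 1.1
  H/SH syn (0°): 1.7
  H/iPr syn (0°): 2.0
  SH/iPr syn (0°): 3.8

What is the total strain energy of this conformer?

This conformer (eclipsed): H(0°)/SH(0°) eclipsed 1.7; H(120°)/H(120°) eclipsed 1.1; iPr(240°)/H(240°) eclipsed 2.0 → 4.8 kcal/mol.

4.8 kcal/mol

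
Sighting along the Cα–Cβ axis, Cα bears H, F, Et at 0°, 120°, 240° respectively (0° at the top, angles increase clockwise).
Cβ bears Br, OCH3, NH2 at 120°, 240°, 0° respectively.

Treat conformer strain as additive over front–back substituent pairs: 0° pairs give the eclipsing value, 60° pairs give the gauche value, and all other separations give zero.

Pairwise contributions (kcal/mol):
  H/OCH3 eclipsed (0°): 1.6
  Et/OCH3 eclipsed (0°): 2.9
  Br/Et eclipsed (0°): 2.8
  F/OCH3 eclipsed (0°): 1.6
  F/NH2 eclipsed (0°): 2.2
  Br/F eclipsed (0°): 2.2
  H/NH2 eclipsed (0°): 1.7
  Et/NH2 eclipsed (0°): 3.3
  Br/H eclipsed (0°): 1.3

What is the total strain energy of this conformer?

This conformer (eclipsed): H(0°)/NH2(0°) eclipsed 1.7; F(120°)/Br(120°) eclipsed 2.2; Et(240°)/OCH3(240°) eclipsed 2.9 → 6.8 kcal/mol.

6.8 kcal/mol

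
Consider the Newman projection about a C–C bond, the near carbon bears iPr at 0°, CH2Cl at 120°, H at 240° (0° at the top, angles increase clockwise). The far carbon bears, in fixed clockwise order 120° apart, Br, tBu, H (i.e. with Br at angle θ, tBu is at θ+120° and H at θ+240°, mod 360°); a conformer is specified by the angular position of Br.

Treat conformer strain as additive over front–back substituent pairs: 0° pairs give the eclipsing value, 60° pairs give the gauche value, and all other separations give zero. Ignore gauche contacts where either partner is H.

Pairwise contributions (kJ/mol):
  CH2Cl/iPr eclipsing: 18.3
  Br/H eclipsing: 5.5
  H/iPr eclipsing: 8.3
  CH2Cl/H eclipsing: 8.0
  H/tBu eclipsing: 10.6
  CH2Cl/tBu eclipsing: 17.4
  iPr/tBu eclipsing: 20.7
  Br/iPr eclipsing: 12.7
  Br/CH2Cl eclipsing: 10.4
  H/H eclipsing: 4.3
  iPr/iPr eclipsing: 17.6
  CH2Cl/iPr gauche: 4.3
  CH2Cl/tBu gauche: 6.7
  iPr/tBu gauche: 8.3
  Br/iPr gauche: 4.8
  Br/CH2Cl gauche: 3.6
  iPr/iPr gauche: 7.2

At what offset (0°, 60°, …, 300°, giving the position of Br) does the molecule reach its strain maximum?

Br at 0° (eclipsed): iPr(0°)/Br(0°) eclipsed 12.7; CH2Cl(120°)/tBu(120°) eclipsed 17.4; H(240°)/H(240°) eclipsed 4.3 → 34.4 kJ/mol.
Br at 60° (staggered): iPr(0°)/Br(60°) gauche 4.8; CH2Cl(120°)/Br(60°) gauche 3.6; CH2Cl(120°)/tBu(180°) gauche 6.7 → 15.1 kJ/mol.
Br at 120° (eclipsed): iPr(0°)/H(0°) eclipsed 8.3; CH2Cl(120°)/Br(120°) eclipsed 10.4; H(240°)/tBu(240°) eclipsed 10.6 → 29.3 kJ/mol.
Br at 180° (staggered): iPr(0°)/tBu(300°) gauche 8.3; CH2Cl(120°)/Br(180°) gauche 3.6 → 11.9 kJ/mol.
Br at 240° (eclipsed): iPr(0°)/tBu(0°) eclipsed 20.7; CH2Cl(120°)/H(120°) eclipsed 8.0; H(240°)/Br(240°) eclipsed 5.5 → 34.2 kJ/mol.
Br at 300° (staggered): iPr(0°)/Br(300°) gauche 4.8; iPr(0°)/tBu(60°) gauche 8.3; CH2Cl(120°)/tBu(60°) gauche 6.7 → 19.8 kJ/mol.
The maximum (34.4 kJ/mol) occurs with Br at 0°.

0°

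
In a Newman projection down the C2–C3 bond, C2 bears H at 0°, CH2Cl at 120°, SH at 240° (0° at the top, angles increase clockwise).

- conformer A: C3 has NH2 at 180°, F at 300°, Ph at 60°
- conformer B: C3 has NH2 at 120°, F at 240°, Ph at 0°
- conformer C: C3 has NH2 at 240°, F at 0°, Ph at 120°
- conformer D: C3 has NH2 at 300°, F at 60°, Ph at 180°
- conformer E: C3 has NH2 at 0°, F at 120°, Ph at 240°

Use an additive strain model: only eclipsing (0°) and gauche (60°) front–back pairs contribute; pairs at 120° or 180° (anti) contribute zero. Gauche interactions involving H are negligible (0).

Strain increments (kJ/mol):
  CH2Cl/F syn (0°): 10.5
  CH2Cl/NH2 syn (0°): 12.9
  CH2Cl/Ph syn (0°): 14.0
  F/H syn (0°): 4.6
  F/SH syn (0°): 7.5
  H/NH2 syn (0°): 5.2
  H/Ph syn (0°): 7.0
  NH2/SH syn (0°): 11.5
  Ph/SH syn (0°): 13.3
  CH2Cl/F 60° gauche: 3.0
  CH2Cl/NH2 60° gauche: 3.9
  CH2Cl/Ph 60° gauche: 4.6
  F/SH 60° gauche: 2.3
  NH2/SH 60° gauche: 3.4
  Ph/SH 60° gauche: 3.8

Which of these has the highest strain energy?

A (staggered): CH2Cl–NH2 gauche, CH2Cl–Ph gauche, SH–NH2 gauche, SH–F gauche; 3.9 + 4.6 + 3.4 + 2.3 = 14.2 kJ/mol.
B (eclipsed): H–Ph eclipsed, CH2Cl–NH2 eclipsed, SH–F eclipsed; 7.0 + 12.9 + 7.5 = 27.4 kJ/mol.
C (eclipsed): H–F eclipsed, CH2Cl–Ph eclipsed, SH–NH2 eclipsed; 4.6 + 14.0 + 11.5 = 30.1 kJ/mol.
D (staggered): CH2Cl–F gauche, CH2Cl–Ph gauche, SH–NH2 gauche, SH–Ph gauche; 3.0 + 4.6 + 3.4 + 3.8 = 14.8 kJ/mol.
E (eclipsed): H–NH2 eclipsed, CH2Cl–F eclipsed, SH–Ph eclipsed; 5.2 + 10.5 + 13.3 = 29.0 kJ/mol.
C has the highest total (30.1 kJ/mol).

C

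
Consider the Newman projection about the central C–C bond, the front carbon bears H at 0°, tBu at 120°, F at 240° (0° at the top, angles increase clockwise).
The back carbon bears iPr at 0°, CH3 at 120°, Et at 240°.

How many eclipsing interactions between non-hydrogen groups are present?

Non-H eclipsing pairs: tBu(120°)/CH3(120°); F(240°)/Et(240°) — 2 interactions.

2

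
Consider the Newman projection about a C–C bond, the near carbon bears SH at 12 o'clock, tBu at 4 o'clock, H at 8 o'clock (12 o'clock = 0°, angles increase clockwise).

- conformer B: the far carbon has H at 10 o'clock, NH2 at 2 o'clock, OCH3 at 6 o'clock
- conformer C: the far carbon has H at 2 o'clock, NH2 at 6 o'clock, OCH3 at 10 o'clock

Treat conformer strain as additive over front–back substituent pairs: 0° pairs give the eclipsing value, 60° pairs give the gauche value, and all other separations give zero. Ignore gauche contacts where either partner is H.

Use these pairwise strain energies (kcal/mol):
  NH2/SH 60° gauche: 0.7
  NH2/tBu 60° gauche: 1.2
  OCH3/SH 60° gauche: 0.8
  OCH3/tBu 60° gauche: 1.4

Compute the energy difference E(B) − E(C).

+1.3 kcal/mol

B (staggered): SH(0°)/NH2(60°) gauche 0.7; tBu(120°)/NH2(60°) gauche 1.2; tBu(120°)/OCH3(180°) gauche 1.4 → 3.3 kcal/mol.
C (staggered): SH(0°)/OCH3(300°) gauche 0.8; tBu(120°)/NH2(180°) gauche 1.2 → 2.0 kcal/mol.
E(B) − E(C) = 3.3 − 2.0 = +1.3 kcal/mol.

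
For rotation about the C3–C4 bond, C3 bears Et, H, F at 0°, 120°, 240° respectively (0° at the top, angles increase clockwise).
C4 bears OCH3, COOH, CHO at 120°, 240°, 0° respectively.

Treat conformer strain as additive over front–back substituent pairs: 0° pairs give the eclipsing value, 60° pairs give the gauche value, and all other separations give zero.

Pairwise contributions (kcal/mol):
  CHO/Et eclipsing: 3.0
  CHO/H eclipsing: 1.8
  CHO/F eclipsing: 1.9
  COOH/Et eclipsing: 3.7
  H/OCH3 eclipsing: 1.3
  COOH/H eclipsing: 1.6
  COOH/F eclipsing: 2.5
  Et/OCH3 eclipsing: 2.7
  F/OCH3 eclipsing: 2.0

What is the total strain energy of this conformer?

This conformer is eclipsed. Et at 0° is eclipsed with CHO at 0° (3.0); H at 120° is eclipsed with OCH3 at 120° (1.3); F at 240° is eclipsed with COOH at 240° (2.5). Total 6.8 kcal/mol.

6.8 kcal/mol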